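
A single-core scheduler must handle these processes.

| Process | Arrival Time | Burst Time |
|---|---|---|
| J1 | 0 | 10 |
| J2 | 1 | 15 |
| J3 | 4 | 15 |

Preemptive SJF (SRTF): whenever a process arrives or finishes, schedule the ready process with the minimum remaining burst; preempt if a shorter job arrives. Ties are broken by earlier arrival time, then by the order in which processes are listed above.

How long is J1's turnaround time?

Gantt: | J1 0-10 | J2 10-25 | J3 25-40 |
Completion: J1=10  J2=25  J3=40
Turnaround(J1) = completion − arrival = 10 − 0 = 10

10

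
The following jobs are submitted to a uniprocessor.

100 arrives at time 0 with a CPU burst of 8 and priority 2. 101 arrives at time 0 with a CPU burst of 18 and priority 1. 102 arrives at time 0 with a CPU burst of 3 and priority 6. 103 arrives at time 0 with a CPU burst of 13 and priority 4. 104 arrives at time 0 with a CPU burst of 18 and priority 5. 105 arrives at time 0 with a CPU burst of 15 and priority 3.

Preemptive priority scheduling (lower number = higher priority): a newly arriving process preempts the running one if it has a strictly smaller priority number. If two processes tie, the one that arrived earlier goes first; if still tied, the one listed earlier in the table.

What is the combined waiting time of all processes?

Gantt: | 101 0-18 | 100 18-26 | 105 26-41 | 103 41-54 | 104 54-72 | 102 72-75 |
Completion: 100=26  101=18  102=75  103=54  104=72  105=41
Turnaround (C−A): 100=26  101=18  102=75  103=54  104=72  105=41
Waiting = turnaround − burst: 100=18, 101=0, 102=72, 103=41, 104=54, 105=26
Total waiting = 18 + 0 + 72 + 41 + 54 + 26 = 211

211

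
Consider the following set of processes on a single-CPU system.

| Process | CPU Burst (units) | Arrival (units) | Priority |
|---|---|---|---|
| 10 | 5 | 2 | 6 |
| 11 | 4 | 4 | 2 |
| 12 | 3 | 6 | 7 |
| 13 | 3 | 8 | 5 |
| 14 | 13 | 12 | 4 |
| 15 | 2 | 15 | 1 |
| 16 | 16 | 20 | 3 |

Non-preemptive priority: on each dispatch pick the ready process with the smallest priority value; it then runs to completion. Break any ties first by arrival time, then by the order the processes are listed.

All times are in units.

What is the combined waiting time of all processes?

Schedule: | idle 0-2 | 10 2-7 | 11 7-11 | 13 11-14 | 14 14-27 | 15 27-29 | 16 29-45 | 12 45-48 |
Completion: 10=7  11=11  12=48  13=14  14=27  15=29  16=45
Waiting = turnaround − burst: 10=0, 11=3, 12=39, 13=3, 14=2, 15=12, 16=9
Total waiting = 0 + 3 + 39 + 3 + 2 + 12 + 9 = 68

68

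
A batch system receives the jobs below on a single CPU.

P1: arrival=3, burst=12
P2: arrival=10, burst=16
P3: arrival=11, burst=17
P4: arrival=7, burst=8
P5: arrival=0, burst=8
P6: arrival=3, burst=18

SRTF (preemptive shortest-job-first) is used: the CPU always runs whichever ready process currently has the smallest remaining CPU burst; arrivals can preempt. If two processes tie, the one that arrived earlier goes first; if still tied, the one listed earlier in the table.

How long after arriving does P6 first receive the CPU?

Gantt: | P5 0-8 | P4 8-16 | P1 16-28 | P2 28-44 | P3 44-61 | P6 61-79 |
Completion: P1=28  P2=44  P3=61  P4=16  P5=8  P6=79
Turnaround (C−A): P1=25  P2=34  P3=50  P4=9  P5=8  P6=76
Response(P6) = first start − arrival = 61 − 3 = 58

58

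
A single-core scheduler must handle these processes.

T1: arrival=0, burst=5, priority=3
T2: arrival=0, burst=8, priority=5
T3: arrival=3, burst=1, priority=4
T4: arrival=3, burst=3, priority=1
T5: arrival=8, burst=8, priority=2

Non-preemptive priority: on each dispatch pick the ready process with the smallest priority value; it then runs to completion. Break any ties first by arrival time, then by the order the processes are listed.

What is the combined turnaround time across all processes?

57

Schedule: | T1 0-5 | T4 5-8 | T5 8-16 | T3 16-17 | T2 17-25 |
Completion: T1=5  T2=25  T3=17  T4=8  T5=16
Turnaround (C−A): T1=5  T2=25  T3=14  T4=5  T5=8
Turnaround = completion − arrival: T1=5, T2=25, T3=14, T4=5, T5=8
Total turnaround = 5 + 25 + 14 + 5 + 8 = 57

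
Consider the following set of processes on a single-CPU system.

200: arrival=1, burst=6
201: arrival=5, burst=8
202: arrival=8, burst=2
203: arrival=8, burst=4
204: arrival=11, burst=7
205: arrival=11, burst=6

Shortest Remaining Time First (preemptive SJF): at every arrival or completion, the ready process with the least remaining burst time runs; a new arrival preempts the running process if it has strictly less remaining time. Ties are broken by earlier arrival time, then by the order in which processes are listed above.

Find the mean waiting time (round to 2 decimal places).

Timeline: | idle 0-1 | 200 1-7 | 201 7-8 | 202 8-10 | 203 10-14 | 205 14-20 | 201 20-27 | 204 27-34 |
Completion: 200=7  201=27  202=10  203=14  204=34  205=20
Turnaround (C−A): 200=6  201=22  202=2  203=6  204=23  205=9
Waiting times: 200=0, 201=14, 202=0, 203=2, 204=16, 205=3
Average waiting = (0+14+0+2+16+3) / 6 = 35/6 = 5.83

5.83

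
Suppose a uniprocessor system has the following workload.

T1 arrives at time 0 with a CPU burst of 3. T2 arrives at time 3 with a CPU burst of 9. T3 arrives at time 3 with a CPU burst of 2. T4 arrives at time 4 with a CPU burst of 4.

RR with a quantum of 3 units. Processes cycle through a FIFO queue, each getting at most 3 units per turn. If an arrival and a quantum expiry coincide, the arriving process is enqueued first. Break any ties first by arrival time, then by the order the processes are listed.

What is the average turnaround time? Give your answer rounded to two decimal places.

8.50

Gantt: | T1 0-3 | T2 3-6 | T3 6-8 | T4 8-11 | T2 11-14 | T4 14-15 | T2 15-18 |
Completion: T1=3  T2=18  T3=8  T4=15
Turnaround (C−A): T1=3  T2=15  T3=5  T4=11
Turnaround times: T1=3, T2=15, T3=5, T4=11
Average turnaround = (3+15+5+11) / 4 = 34/4 = 8.50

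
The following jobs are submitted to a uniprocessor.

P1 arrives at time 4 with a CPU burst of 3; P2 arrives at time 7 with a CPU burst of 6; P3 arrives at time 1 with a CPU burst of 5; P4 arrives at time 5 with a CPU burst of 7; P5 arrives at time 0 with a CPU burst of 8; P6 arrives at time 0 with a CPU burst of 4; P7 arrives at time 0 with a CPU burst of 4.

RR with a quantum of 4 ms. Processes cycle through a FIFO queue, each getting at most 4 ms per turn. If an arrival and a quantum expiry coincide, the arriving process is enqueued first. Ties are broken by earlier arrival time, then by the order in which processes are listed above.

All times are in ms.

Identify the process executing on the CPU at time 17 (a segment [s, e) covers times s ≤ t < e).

P1

Schedule: | P5 0-4 | P6 4-8 | P7 8-12 | P3 12-16 | P1 16-19 | P5 19-23 | P4 23-27 | P2 27-31 | P3 31-32 | P4 32-35 | P2 35-37 |
Completion: P1=19  P2=37  P3=32  P4=35  P5=23  P6=8  P7=12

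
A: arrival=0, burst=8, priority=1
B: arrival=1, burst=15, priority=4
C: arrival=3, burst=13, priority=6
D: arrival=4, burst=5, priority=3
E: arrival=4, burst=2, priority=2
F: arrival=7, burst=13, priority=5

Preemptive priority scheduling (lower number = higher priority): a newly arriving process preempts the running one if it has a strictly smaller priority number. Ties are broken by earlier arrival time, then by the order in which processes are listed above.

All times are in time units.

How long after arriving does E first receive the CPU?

Schedule: | A 0-8 | E 8-10 | D 10-15 | B 15-30 | F 30-43 | C 43-56 |
Completion: A=8  B=30  C=56  D=15  E=10  F=43
Turnaround (C−A): A=8  B=29  C=53  D=11  E=6  F=36
Response(E) = first start − arrival = 8 − 4 = 4

4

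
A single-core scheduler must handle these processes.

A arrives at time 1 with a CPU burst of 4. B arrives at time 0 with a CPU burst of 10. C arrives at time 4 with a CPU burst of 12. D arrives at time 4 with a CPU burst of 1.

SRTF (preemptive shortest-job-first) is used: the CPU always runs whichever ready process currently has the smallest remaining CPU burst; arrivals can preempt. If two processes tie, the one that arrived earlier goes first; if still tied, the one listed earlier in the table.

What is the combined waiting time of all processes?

Gantt: | B 0-1 | A 1-5 | D 5-6 | B 6-15 | C 15-27 |
Completion: A=5  B=15  C=27  D=6
Turnaround (C−A): A=4  B=15  C=23  D=2
Waiting = turnaround − burst: A=0, B=5, C=11, D=1
Total waiting = 0 + 5 + 11 + 1 = 17

17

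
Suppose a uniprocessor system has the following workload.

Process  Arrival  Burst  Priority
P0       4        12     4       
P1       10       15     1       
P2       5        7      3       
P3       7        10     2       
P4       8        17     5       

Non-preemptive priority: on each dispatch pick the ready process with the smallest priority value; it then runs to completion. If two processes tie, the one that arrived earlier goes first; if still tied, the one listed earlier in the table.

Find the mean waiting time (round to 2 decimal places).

Schedule: | idle 0-4 | P0 4-16 | P1 16-31 | P3 31-41 | P2 41-48 | P4 48-65 |
Completion: P0=16  P1=31  P2=48  P3=41  P4=65
Waiting times: P0=0, P1=6, P2=36, P3=24, P4=40
Average waiting = (0+6+36+24+40) / 5 = 106/5 = 21.20

21.20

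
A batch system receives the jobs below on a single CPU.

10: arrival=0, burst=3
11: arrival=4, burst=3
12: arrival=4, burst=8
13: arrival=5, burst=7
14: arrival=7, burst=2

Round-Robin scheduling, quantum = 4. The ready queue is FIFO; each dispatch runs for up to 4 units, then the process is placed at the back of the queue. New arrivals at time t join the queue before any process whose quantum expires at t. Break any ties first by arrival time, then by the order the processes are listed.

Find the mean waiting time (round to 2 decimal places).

Timeline: | 10 0-3 | idle 3-4 | 11 4-7 | 12 7-11 | 13 11-15 | 14 15-17 | 12 17-21 | 13 21-24 |
Completion: 10=3  11=7  12=21  13=24  14=17
Waiting times: 10=0, 11=0, 12=9, 13=12, 14=8
Average waiting = (0+0+9+12+8) / 5 = 29/5 = 5.80

5.80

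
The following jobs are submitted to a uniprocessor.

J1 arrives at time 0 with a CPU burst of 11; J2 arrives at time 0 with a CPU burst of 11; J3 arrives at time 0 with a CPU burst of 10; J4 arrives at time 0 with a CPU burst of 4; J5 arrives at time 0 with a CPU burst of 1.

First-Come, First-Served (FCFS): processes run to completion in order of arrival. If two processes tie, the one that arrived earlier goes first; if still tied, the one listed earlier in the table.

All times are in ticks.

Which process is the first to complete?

J1

Schedule: | J1 0-11 | J2 11-22 | J3 22-32 | J4 32-36 | J5 36-37 |
Completion: J1=11  J2=22  J3=32  J4=36  J5=37
Finish order: J1 → J2 → J3 → J4 → J5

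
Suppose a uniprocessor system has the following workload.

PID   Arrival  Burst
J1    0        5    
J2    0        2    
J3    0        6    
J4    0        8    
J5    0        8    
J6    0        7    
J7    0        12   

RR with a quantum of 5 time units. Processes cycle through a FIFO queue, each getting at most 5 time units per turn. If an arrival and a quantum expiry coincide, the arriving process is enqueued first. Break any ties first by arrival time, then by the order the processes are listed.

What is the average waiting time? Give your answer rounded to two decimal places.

23.00

Gantt: | J1 0-5 | J2 5-7 | J3 7-12 | J4 12-17 | J5 17-22 | J6 22-27 | J7 27-32 | J3 32-33 | J4 33-36 | J5 36-39 | J6 39-41 | J7 41-48 |
Completion: J1=5  J2=7  J3=33  J4=36  J5=39  J6=41  J7=48
Turnaround (C−A): J1=5  J2=7  J3=33  J4=36  J5=39  J6=41  J7=48
Waiting times: J1=0, J2=5, J3=27, J4=28, J5=31, J6=34, J7=36
Average waiting = (0+5+27+28+31+34+36) / 7 = 161/7 = 23.00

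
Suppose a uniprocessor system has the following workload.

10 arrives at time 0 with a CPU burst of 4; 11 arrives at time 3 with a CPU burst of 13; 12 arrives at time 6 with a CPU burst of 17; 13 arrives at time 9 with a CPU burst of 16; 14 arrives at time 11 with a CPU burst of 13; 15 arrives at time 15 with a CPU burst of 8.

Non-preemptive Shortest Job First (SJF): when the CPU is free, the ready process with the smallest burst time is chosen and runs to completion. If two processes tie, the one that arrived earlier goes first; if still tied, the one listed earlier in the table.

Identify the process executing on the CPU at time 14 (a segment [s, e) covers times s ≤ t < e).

Timeline: | 10 0-4 | 11 4-17 | 15 17-25 | 14 25-38 | 13 38-54 | 12 54-71 |
Completion: 10=4  11=17  12=71  13=54  14=38  15=25

11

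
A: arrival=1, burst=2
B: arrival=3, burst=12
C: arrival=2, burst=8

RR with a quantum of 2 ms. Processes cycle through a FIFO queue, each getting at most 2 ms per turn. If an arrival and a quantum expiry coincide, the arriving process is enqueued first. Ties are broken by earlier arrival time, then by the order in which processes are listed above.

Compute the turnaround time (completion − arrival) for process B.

Schedule: | idle 0-1 | A 1-3 | C 3-5 | B 5-7 | C 7-9 | B 9-11 | C 11-13 | B 13-15 | C 15-17 | B 17-23 |
Completion: A=3  B=23  C=17
Turnaround (C−A): A=2  B=20  C=15
Turnaround(B) = completion − arrival = 23 − 3 = 20

20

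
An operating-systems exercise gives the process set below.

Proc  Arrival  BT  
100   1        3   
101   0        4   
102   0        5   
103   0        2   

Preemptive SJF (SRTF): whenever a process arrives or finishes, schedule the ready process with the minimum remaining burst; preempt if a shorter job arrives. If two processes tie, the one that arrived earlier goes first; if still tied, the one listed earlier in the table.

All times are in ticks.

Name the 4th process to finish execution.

102

Schedule: | 103 0-2 | 100 2-5 | 101 5-9 | 102 9-14 |
Completion: 100=5  101=9  102=14  103=2
Finish order: 103 → 100 → 101 → 102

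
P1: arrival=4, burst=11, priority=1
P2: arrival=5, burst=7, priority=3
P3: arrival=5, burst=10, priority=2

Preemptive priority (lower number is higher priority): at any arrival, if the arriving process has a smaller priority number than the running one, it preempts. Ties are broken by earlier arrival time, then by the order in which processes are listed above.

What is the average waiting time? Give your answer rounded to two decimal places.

Gantt: | idle 0-4 | P1 4-15 | P3 15-25 | P2 25-32 |
Completion: P1=15  P2=32  P3=25
Waiting times: P1=0, P2=20, P3=10
Average waiting = (0+20+10) / 3 = 30/3 = 10.00

10.00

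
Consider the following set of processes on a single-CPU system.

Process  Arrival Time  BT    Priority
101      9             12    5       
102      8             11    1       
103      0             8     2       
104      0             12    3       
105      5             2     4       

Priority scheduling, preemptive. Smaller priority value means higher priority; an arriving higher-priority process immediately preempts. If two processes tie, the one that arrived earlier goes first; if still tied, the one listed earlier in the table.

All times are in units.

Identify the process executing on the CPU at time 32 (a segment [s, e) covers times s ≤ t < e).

Gantt: | 103 0-8 | 102 8-19 | 104 19-31 | 105 31-33 | 101 33-45 |
Completion: 101=45  102=19  103=8  104=31  105=33

105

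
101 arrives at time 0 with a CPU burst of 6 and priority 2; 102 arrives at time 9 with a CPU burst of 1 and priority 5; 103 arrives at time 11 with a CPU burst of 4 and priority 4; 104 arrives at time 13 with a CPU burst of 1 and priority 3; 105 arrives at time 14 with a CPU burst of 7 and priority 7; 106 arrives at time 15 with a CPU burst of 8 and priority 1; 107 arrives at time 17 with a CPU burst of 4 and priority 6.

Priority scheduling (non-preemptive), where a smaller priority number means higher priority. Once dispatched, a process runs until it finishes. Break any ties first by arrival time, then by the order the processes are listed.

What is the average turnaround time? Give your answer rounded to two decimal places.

Schedule: | 101 0-6 | idle 6-9 | 102 9-10 | idle 10-11 | 103 11-15 | 106 15-23 | 104 23-24 | 107 24-28 | 105 28-35 |
Completion: 101=6  102=10  103=15  104=24  105=35  106=23  107=28
Turnaround times: 101=6, 102=1, 103=4, 104=11, 105=21, 106=8, 107=11
Average turnaround = (6+1+4+11+21+8+11) / 7 = 62/7 = 8.86

8.86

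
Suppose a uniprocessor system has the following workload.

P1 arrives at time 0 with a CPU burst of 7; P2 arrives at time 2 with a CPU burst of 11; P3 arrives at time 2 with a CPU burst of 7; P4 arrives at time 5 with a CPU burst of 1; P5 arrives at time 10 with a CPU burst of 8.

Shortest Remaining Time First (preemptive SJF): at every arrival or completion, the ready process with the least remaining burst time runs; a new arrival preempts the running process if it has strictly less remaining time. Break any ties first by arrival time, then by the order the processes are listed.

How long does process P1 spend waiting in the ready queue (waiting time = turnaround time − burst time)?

1

Gantt: | P1 0-5 | P4 5-6 | P1 6-8 | P3 8-15 | P5 15-23 | P2 23-34 |
Completion: P1=8  P2=34  P3=15  P4=6  P5=23
Turnaround (C−A): P1=8  P2=32  P3=13  P4=1  P5=13
Waiting(P1) = turnaround − burst = 8 − 7 = 1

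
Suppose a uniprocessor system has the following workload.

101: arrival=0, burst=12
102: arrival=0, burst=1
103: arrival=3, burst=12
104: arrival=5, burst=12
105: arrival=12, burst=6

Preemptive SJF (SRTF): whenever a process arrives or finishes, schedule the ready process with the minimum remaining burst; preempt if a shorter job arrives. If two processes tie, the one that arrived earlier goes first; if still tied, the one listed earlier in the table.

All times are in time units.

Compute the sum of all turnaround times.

87

Gantt: | 102 0-1 | 101 1-13 | 105 13-19 | 103 19-31 | 104 31-43 |
Completion: 101=13  102=1  103=31  104=43  105=19
Turnaround = completion − arrival: 101=13, 102=1, 103=28, 104=38, 105=7
Total turnaround = 13 + 1 + 28 + 38 + 7 = 87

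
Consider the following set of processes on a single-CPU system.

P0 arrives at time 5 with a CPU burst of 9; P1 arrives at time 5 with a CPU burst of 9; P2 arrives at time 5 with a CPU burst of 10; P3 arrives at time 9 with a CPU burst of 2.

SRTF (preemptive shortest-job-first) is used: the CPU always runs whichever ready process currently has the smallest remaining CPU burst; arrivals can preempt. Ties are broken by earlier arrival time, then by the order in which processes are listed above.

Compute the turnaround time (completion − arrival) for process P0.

Timeline: | idle 0-5 | P0 5-9 | P3 9-11 | P0 11-16 | P1 16-25 | P2 25-35 |
Completion: P0=16  P1=25  P2=35  P3=11
Turnaround(P0) = completion − arrival = 16 − 5 = 11

11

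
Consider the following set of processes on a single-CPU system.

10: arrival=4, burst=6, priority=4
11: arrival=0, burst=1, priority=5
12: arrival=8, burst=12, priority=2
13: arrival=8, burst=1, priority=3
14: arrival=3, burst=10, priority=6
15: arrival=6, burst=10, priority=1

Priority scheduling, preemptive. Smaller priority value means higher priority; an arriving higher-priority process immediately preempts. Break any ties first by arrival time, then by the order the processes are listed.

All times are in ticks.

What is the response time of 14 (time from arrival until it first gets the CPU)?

Gantt: | 11 0-1 | idle 1-3 | 14 3-4 | 10 4-6 | 15 6-16 | 12 16-28 | 13 28-29 | 10 29-33 | 14 33-42 |
Completion: 10=33  11=1  12=28  13=29  14=42  15=16
Turnaround (C−A): 10=29  11=1  12=20  13=21  14=39  15=10
Response(14) = first start − arrival = 3 − 3 = 0

0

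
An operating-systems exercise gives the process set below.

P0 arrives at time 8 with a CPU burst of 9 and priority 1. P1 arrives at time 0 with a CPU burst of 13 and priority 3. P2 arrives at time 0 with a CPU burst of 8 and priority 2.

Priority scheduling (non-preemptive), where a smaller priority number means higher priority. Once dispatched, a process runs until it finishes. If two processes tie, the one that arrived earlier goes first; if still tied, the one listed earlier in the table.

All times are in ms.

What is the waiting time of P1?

Timeline: | P2 0-8 | P0 8-17 | P1 17-30 |
Completion: P0=17  P1=30  P2=8
Waiting(P1) = turnaround − burst = 30 − 13 = 17

17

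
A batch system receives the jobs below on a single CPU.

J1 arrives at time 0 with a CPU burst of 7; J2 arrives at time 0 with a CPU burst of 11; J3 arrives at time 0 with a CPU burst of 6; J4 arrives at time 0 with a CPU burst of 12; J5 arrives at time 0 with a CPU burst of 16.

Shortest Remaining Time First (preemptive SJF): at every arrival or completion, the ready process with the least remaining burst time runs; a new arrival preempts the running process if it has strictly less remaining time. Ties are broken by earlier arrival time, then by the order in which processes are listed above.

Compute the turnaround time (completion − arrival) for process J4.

36

Timeline: | J3 0-6 | J1 6-13 | J2 13-24 | J4 24-36 | J5 36-52 |
Completion: J1=13  J2=24  J3=6  J4=36  J5=52
Turnaround(J4) = completion − arrival = 36 − 0 = 36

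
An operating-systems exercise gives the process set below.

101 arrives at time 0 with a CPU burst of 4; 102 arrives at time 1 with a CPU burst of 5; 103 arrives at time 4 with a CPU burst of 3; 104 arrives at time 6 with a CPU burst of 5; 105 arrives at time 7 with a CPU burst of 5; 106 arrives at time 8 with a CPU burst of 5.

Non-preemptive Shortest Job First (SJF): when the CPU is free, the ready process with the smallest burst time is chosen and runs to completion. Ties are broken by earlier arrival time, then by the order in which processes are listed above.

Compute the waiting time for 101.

Timeline: | 101 0-4 | 103 4-7 | 102 7-12 | 104 12-17 | 105 17-22 | 106 22-27 |
Completion: 101=4  102=12  103=7  104=17  105=22  106=27
Waiting(101) = turnaround − burst = 4 − 4 = 0

0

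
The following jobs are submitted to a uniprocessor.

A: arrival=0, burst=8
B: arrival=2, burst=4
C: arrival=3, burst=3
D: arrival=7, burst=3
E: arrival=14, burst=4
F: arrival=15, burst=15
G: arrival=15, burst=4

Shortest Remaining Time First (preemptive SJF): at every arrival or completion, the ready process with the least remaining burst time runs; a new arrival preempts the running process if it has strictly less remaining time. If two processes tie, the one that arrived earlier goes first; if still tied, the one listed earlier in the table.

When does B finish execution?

Schedule: | A 0-2 | B 2-6 | C 6-9 | D 9-12 | A 12-18 | E 18-22 | G 22-26 | F 26-41 |
Completion: A=18  B=6  C=9  D=12  E=22  F=41  G=26

6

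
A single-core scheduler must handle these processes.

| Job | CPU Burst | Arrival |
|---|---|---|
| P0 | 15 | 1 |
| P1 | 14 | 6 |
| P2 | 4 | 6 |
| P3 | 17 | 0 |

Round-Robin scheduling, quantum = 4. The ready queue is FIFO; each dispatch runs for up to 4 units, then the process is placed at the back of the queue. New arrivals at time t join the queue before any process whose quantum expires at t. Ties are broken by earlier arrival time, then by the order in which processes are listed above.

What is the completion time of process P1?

50

Timeline: | P3 0-4 | P0 4-8 | P3 8-12 | P1 12-16 | P2 16-20 | P0 20-24 | P3 24-28 | P1 28-32 | P0 32-36 | P3 36-40 | P1 40-44 | P0 44-47 | P3 47-48 | P1 48-50 |
Completion: P0=47  P1=50  P2=20  P3=48
Turnaround (C−A): P0=46  P1=44  P2=14  P3=48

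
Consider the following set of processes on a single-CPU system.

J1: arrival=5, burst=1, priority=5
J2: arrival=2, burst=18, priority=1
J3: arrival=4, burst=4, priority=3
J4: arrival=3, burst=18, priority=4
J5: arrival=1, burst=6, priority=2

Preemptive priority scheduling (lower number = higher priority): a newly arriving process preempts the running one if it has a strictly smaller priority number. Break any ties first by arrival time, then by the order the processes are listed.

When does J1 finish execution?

48

Gantt: | idle 0-1 | J5 1-2 | J2 2-20 | J5 20-25 | J3 25-29 | J4 29-47 | J1 47-48 |
Completion: J1=48  J2=20  J3=29  J4=47  J5=25
Turnaround (C−A): J1=43  J2=18  J3=25  J4=44  J5=24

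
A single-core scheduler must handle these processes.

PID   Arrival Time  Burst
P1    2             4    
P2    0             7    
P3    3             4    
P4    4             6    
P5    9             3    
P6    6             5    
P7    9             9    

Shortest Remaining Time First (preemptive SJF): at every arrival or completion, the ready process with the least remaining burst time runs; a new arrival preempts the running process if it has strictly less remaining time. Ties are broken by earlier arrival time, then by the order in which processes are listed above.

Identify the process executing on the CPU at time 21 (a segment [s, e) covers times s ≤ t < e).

Timeline: | P2 0-2 | P1 2-6 | P3 6-10 | P5 10-13 | P2 13-18 | P6 18-23 | P4 23-29 | P7 29-38 |
Completion: P1=6  P2=18  P3=10  P4=29  P5=13  P6=23  P7=38

P6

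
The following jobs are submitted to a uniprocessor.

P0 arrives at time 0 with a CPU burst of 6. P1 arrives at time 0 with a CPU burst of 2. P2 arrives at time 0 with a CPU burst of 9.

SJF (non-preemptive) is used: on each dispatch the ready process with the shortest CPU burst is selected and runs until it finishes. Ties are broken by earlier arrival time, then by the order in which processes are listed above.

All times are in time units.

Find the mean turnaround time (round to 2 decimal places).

9.00

Gantt: | P1 0-2 | P0 2-8 | P2 8-17 |
Completion: P0=8  P1=2  P2=17
Turnaround (C−A): P0=8  P1=2  P2=17
Turnaround times: P0=8, P1=2, P2=17
Average turnaround = (8+2+17) / 3 = 27/3 = 9.00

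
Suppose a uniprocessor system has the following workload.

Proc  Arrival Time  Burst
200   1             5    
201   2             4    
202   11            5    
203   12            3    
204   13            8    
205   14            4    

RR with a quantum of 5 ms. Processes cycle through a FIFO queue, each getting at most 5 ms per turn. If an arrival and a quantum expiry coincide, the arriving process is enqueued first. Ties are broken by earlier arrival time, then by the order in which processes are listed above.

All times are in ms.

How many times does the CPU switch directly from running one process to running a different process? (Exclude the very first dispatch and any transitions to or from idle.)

Timeline: | idle 0-1 | 200 1-6 | 201 6-10 | idle 10-11 | 202 11-16 | 203 16-19 | 204 19-24 | 205 24-28 | 204 28-31 |
Completion: 200=6  201=10  202=16  203=19  204=31  205=28
Turnaround (C−A): 200=5  201=8  202=5  203=7  204=18  205=14

5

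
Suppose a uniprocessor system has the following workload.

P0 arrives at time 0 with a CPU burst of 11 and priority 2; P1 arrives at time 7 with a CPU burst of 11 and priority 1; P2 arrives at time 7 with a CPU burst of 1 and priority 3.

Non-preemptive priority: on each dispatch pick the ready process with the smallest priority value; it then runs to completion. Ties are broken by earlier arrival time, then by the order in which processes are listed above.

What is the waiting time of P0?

Gantt: | P0 0-11 | P1 11-22 | P2 22-23 |
Completion: P0=11  P1=22  P2=23
Turnaround (C−A): P0=11  P1=15  P2=16
Waiting(P0) = turnaround − burst = 11 − 11 = 0

0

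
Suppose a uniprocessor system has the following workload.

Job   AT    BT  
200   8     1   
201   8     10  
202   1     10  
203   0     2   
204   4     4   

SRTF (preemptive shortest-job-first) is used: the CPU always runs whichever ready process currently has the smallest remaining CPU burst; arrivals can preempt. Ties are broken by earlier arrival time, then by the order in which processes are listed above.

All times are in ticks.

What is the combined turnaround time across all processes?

42

Timeline: | 203 0-2 | 202 2-4 | 204 4-8 | 200 8-9 | 202 9-17 | 201 17-27 |
Completion: 200=9  201=27  202=17  203=2  204=8
Turnaround = completion − arrival: 200=1, 201=19, 202=16, 203=2, 204=4
Total turnaround = 1 + 19 + 16 + 2 + 4 = 42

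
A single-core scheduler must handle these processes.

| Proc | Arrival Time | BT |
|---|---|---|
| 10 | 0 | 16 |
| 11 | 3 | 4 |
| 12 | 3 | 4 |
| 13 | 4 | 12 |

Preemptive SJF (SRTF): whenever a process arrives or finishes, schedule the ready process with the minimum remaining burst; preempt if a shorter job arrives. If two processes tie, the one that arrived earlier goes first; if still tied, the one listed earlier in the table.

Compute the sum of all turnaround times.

Timeline: | 10 0-3 | 11 3-7 | 12 7-11 | 13 11-23 | 10 23-36 |
Completion: 10=36  11=7  12=11  13=23
Turnaround (C−A): 10=36  11=4  12=8  13=19
Turnaround = completion − arrival: 10=36, 11=4, 12=8, 13=19
Total turnaround = 36 + 4 + 8 + 19 = 67

67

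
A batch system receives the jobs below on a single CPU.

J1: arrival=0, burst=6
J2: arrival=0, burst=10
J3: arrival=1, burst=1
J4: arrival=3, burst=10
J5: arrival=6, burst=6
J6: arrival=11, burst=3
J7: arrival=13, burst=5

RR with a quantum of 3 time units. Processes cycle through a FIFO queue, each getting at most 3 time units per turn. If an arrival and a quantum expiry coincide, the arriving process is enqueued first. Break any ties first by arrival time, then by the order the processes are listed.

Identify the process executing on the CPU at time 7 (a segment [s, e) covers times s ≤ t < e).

Timeline: | J1 0-3 | J2 3-6 | J3 6-7 | J4 7-10 | J1 10-13 | J5 13-16 | J2 16-19 | J4 19-22 | J6 22-25 | J7 25-28 | J5 28-31 | J2 31-34 | J4 34-37 | J7 37-39 | J2 39-40 | J4 40-41 |
Completion: J1=13  J2=40  J3=7  J4=41  J5=31  J6=25  J7=39

J4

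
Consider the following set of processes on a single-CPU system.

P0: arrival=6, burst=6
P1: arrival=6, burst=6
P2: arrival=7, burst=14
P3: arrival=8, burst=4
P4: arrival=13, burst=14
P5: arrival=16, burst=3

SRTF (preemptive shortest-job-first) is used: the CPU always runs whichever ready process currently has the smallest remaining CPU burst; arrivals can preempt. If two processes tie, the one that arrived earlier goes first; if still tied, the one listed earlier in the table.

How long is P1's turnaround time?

19

Schedule: | idle 0-6 | P0 6-12 | P3 12-16 | P5 16-19 | P1 19-25 | P2 25-39 | P4 39-53 |
Completion: P0=12  P1=25  P2=39  P3=16  P4=53  P5=19
Turnaround(P1) = completion − arrival = 25 − 6 = 19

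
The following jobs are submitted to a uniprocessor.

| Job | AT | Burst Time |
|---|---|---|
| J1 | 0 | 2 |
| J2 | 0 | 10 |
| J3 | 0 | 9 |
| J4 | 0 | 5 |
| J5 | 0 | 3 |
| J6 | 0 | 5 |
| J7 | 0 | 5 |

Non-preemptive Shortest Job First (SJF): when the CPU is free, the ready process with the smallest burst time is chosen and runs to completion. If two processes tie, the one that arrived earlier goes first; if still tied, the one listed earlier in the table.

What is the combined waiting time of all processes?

81

Timeline: | J1 0-2 | J5 2-5 | J4 5-10 | J6 10-15 | J7 15-20 | J3 20-29 | J2 29-39 |
Completion: J1=2  J2=39  J3=29  J4=10  J5=5  J6=15  J7=20
Turnaround (C−A): J1=2  J2=39  J3=29  J4=10  J5=5  J6=15  J7=20
Waiting = turnaround − burst: J1=0, J2=29, J3=20, J4=5, J5=2, J6=10, J7=15
Total waiting = 0 + 29 + 20 + 5 + 2 + 10 + 15 = 81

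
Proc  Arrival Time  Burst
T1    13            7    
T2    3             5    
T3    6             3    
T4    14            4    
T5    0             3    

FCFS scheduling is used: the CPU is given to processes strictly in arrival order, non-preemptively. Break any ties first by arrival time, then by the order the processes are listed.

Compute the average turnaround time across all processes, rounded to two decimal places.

Timeline: | T5 0-3 | T2 3-8 | T3 8-11 | idle 11-13 | T1 13-20 | T4 20-24 |
Completion: T1=20  T2=8  T3=11  T4=24  T5=3
Turnaround times: T1=7, T2=5, T3=5, T4=10, T5=3
Average turnaround = (7+5+5+10+3) / 5 = 30/5 = 6.00

6.00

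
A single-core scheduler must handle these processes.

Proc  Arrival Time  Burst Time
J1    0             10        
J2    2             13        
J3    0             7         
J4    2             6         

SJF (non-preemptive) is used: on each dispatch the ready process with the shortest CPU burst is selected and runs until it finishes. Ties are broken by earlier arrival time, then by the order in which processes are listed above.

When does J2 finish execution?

36

Timeline: | J3 0-7 | J4 7-13 | J1 13-23 | J2 23-36 |
Completion: J1=23  J2=36  J3=7  J4=13
Turnaround (C−A): J1=23  J2=34  J3=7  J4=11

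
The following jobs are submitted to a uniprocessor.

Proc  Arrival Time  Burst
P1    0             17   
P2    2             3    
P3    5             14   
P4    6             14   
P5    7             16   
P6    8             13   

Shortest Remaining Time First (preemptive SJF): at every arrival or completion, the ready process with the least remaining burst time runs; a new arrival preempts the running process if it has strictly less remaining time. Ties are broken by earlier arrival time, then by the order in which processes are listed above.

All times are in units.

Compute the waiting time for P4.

Timeline: | P1 0-2 | P2 2-5 | P3 5-19 | P6 19-32 | P4 32-46 | P1 46-61 | P5 61-77 |
Completion: P1=61  P2=5  P3=19  P4=46  P5=77  P6=32
Turnaround (C−A): P1=61  P2=3  P3=14  P4=40  P5=70  P6=24
Waiting(P4) = turnaround − burst = 40 − 14 = 26

26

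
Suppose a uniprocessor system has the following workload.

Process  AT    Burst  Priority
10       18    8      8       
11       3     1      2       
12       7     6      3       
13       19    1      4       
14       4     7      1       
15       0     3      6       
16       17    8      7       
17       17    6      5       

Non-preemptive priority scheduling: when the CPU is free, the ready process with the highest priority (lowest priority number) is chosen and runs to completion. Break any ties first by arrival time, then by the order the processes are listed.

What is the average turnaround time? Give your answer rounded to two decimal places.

Schedule: | 15 0-3 | 11 3-4 | 14 4-11 | 12 11-17 | 17 17-23 | 13 23-24 | 16 24-32 | 10 32-40 |
Completion: 10=40  11=4  12=17  13=24  14=11  15=3  16=32  17=23
Turnaround times: 10=22, 11=1, 12=10, 13=5, 14=7, 15=3, 16=15, 17=6
Average turnaround = (22+1+10+5+7+3+15+6) / 8 = 69/8 = 8.63

8.63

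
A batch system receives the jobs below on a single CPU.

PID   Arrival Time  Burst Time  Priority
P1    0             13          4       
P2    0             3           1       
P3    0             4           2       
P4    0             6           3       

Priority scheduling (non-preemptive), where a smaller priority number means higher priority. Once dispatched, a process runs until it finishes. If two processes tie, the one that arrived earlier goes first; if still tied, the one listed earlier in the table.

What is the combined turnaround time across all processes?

49

Gantt: | P2 0-3 | P3 3-7 | P4 7-13 | P1 13-26 |
Completion: P1=26  P2=3  P3=7  P4=13
Turnaround (C−A): P1=26  P2=3  P3=7  P4=13
Turnaround = completion − arrival: P1=26, P2=3, P3=7, P4=13
Total turnaround = 26 + 3 + 7 + 13 = 49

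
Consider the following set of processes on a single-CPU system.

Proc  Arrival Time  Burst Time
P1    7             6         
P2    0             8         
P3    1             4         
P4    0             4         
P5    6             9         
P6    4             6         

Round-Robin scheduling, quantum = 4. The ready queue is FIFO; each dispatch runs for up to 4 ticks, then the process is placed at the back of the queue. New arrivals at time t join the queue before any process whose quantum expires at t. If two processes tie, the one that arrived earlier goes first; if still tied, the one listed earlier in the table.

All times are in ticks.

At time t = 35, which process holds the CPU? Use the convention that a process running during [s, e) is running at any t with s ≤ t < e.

Timeline: | P2 0-4 | P4 4-8 | P3 8-12 | P6 12-16 | P2 16-20 | P5 20-24 | P1 24-28 | P6 28-30 | P5 30-34 | P1 34-36 | P5 36-37 |
Completion: P1=36  P2=20  P3=12  P4=8  P5=37  P6=30

P1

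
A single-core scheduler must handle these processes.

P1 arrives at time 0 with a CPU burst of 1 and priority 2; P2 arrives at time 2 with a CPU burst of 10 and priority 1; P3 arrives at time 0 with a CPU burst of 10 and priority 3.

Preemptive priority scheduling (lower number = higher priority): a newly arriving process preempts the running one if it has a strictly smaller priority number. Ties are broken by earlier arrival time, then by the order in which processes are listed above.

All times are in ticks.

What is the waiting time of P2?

Gantt: | P1 0-1 | P3 1-2 | P2 2-12 | P3 12-21 |
Completion: P1=1  P2=12  P3=21
Waiting(P2) = turnaround − burst = 10 − 10 = 0

0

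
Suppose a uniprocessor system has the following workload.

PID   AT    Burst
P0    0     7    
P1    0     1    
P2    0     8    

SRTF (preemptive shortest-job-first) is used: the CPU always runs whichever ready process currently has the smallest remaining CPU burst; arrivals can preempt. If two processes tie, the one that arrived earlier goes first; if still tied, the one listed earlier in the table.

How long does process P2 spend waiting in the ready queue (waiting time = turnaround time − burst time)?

8

Timeline: | P1 0-1 | P0 1-8 | P2 8-16 |
Completion: P0=8  P1=1  P2=16
Turnaround (C−A): P0=8  P1=1  P2=16
Waiting(P2) = turnaround − burst = 16 − 8 = 8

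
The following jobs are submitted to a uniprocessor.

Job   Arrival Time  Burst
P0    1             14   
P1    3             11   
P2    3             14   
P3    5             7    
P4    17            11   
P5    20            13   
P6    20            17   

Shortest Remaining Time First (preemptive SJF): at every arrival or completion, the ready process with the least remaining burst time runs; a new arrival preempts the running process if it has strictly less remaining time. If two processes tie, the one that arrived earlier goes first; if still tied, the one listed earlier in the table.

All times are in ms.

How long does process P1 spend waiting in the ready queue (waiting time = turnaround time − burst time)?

Gantt: | idle 0-1 | P0 1-3 | P1 3-5 | P3 5-12 | P1 12-21 | P4 21-32 | P0 32-44 | P5 44-57 | P2 57-71 | P6 71-88 |
Completion: P0=44  P1=21  P2=71  P3=12  P4=32  P5=57  P6=88
Turnaround (C−A): P0=43  P1=18  P2=68  P3=7  P4=15  P5=37  P6=68
Waiting(P1) = turnaround − burst = 18 − 11 = 7

7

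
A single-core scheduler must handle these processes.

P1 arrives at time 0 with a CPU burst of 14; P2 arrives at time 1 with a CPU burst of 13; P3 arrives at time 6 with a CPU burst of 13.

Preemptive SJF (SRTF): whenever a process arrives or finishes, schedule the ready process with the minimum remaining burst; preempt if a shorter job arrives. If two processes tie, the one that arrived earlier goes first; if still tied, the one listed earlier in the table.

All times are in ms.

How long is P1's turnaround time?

14

Gantt: | P1 0-14 | P2 14-27 | P3 27-40 |
Completion: P1=14  P2=27  P3=40
Turnaround (C−A): P1=14  P2=26  P3=34
Turnaround(P1) = completion − arrival = 14 − 0 = 14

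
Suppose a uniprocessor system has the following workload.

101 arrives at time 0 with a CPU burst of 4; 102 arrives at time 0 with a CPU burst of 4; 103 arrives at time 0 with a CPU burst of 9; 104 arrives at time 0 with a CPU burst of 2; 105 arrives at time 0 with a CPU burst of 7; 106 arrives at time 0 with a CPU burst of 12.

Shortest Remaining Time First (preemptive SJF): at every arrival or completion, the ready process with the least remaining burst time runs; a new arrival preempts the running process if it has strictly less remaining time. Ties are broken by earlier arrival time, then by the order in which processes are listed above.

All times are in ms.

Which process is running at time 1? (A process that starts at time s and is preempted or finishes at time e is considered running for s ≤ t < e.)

Timeline: | 104 0-2 | 101 2-6 | 102 6-10 | 105 10-17 | 103 17-26 | 106 26-38 |
Completion: 101=6  102=10  103=26  104=2  105=17  106=38
Turnaround (C−A): 101=6  102=10  103=26  104=2  105=17  106=38

104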